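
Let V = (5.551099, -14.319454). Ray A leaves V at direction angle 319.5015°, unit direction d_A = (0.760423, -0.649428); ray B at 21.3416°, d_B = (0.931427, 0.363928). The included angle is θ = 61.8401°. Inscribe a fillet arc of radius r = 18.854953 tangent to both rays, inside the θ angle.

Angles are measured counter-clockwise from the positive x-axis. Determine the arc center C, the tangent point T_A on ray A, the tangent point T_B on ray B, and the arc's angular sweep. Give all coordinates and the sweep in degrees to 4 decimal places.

center=(41.7336,-20.4253) T_A=(29.4887,-34.7630) T_B=(34.8718,-2.8633) sweep=118.1599

bisector direction at 350.4216° = (0.986059,-0.166398)
center distance |VC| = r/sin(θ/2) = 18.854953/sin(30.9200°) = 36.694104
C = V + |VC|·bis = (41.7336,-20.4253)
T_A = V + ((C−V)·d_A)·d_A = V + 31.4793·d_A = (29.4887,-34.7630)
T_B = V + ((C−V)·d_B)·d_B = V + 31.4793·d_B = (34.8718,-2.8633)
sweep = 180° − θ = 118.1599°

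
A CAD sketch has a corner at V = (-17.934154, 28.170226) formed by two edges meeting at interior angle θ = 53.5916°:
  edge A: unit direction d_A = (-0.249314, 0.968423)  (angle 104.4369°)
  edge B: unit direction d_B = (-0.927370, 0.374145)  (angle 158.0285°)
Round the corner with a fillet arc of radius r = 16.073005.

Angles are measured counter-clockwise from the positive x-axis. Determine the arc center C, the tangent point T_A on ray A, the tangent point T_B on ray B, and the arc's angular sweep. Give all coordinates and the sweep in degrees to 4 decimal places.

bisector direction at 131.2327° = (-0.659119,0.752039)
center distance |VC| = r/sin(θ/2) = 16.073005/sin(26.7958°) = 35.653446
C = V + |VC|·bis = (-41.4340,54.9830)
T_A = V + ((C−V)·d_A)·d_A = V + 31.8249·d_A = (-25.8685,58.9902)
T_B = V + ((C−V)·d_B)·d_B = V + 31.8249·d_B = (-47.4476,40.0774)
sweep = 180° − θ = 126.4084°

center=(-41.4340,54.9830) T_A=(-25.8685,58.9902) T_B=(-47.4476,40.0774) sweep=126.4084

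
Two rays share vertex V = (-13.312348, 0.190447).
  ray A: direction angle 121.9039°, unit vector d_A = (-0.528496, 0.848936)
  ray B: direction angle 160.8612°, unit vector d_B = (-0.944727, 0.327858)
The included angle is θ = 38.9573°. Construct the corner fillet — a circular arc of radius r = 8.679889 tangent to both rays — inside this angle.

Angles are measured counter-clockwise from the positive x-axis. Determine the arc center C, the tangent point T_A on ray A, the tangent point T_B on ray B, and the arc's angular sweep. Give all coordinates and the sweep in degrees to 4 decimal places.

bisector direction at 141.3825° = (-0.781330,0.624118)
center distance |VC| = r/sin(θ/2) = 8.679889/sin(19.4786°) = 26.030121
C = V + |VC|·bis = (-33.6505,16.4363)
T_A = V + ((C−V)·d_A)·d_A = V + 24.5403·d_A = (-26.2818,21.0236)
T_B = V + ((C−V)·d_B)·d_B = V + 24.5403·d_B = (-36.4962,8.2362)
sweep = 180° − θ = 141.0427°

center=(-33.6505,16.4363) T_A=(-26.2818,21.0236) T_B=(-36.4962,8.2362) sweep=141.0427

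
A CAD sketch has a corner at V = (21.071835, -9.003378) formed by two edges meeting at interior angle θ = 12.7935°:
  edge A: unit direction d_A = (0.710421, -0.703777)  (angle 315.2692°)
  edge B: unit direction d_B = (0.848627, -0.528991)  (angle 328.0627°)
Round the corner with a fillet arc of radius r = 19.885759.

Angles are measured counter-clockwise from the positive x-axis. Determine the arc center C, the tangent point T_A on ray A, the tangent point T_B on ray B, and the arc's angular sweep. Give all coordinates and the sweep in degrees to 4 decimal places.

center=(161.0789,-119.7095) T_A=(147.0838,-133.8367) T_B=(171.5983,-102.8339) sweep=167.2065

bisector direction at 321.6660° = (0.784408,-0.620245)
center distance |VC| = r/sin(θ/2) = 19.885759/sin(6.3967°) = 178.487583
C = V + |VC|·bis = (161.0789,-119.7095)
T_A = V + ((C−V)·d_A)·d_A = V + 177.3764·d_A = (147.0838,-133.8367)
T_B = V + ((C−V)·d_B)·d_B = V + 177.3764·d_B = (171.5983,-102.8339)
sweep = 180° − θ = 167.2065°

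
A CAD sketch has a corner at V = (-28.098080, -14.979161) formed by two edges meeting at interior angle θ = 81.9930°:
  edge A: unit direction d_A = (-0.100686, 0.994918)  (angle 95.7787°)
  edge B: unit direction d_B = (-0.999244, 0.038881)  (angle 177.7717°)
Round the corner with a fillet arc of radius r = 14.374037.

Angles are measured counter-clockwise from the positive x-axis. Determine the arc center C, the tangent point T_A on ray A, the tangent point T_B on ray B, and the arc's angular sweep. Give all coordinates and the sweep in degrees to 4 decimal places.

center=(-44.0642,0.0270) T_A=(-29.7632,1.4743) T_B=(-44.6231,-14.3362) sweep=98.0070

bisector direction at 136.7752° = (-0.728672,0.684863)
center distance |VC| = r/sin(θ/2) = 14.374037/sin(40.9965°) = 21.911210
C = V + |VC|·bis = (-44.0642,0.0270)
T_A = V + ((C−V)·d_A)·d_A = V + 16.5375·d_A = (-29.7632,1.4743)
T_B = V + ((C−V)·d_B)·d_B = V + 16.5375·d_B = (-44.6231,-14.3362)
sweep = 180° − θ = 98.0070°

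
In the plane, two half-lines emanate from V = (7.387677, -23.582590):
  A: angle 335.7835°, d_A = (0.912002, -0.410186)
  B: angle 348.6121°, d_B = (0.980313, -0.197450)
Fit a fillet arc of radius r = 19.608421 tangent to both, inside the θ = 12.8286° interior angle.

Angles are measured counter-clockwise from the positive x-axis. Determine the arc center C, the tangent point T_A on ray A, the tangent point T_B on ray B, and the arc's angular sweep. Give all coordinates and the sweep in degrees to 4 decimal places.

center=(174.5022,-77.2443) T_A=(166.4591,-95.1272) T_B=(178.3739,-58.0219) sweep=167.1714

bisector direction at 342.1978° = (0.952118,-0.305732)
center distance |VC| = r/sin(θ/2) = 19.608421/sin(6.4143°) = 175.518756
C = V + |VC|·bis = (174.5022,-77.2443)
T_A = V + ((C−V)·d_A)·d_A = V + 174.4200·d_A = (166.4591,-95.1272)
T_B = V + ((C−V)·d_B)·d_B = V + 174.4200·d_B = (178.3739,-58.0219)
sweep = 180° − θ = 167.1714°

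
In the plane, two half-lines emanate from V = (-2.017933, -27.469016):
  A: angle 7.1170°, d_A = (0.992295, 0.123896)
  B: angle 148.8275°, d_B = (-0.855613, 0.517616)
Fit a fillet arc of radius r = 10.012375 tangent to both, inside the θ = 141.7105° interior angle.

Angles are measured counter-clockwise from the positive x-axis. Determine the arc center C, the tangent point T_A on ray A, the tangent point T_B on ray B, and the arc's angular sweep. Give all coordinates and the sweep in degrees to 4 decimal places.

bisector direction at 77.9723° = (0.208385,0.978047)
center distance |VC| = r/sin(θ/2) = 10.012375/sin(70.8552°) = 10.598548
C = V + |VC|·bis = (0.1906,-17.1031)
T_A = V + ((C−V)·d_A)·d_A = V + 3.4759·d_A = (1.4311,-27.0384)
T_B = V + ((C−V)·d_B)·d_B = V + 3.4759·d_B = (-4.9919,-25.6699)
sweep = 180° − θ = 38.2895°

center=(0.1906,-17.1031) T_A=(1.4311,-27.0384) T_B=(-4.9919,-25.6699) sweep=38.2895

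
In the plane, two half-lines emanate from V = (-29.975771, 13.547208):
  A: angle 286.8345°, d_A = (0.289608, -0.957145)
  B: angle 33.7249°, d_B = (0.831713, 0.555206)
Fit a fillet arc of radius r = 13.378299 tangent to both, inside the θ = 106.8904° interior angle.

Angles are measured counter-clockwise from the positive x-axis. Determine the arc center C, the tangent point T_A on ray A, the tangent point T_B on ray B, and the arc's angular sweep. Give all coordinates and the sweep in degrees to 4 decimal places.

bisector direction at 340.2797° = (0.941351,-0.337429)
center distance |VC| = r/sin(θ/2) = 13.378299/sin(53.4452°) = 16.654433
C = V + |VC|·bis = (-14.2981,7.9275)
T_A = V + ((C−V)·d_A)·d_A = V + 9.9192·d_A = (-27.1031,4.0531)
T_B = V + ((C−V)·d_B)·d_B = V + 9.9192·d_B = (-21.7258,19.0544)
sweep = 180° − θ = 73.1096°

center=(-14.2981,7.9275) T_A=(-27.1031,4.0531) T_B=(-21.7258,19.0544) sweep=73.1096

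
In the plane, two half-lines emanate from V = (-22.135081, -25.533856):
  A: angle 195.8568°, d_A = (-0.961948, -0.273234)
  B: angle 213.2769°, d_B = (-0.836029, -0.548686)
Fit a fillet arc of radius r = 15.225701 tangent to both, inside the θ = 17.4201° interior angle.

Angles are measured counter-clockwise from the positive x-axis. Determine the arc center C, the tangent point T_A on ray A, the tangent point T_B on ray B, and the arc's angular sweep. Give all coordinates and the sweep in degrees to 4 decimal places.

bisector direction at 204.5669° = (-0.909477,-0.415755)
center distance |VC| = r/sin(θ/2) = 15.225701/sin(8.7101°) = 100.543341
C = V + |VC|·bis = (-113.5769,-67.3352)
T_A = V + ((C−V)·d_A)·d_A = V + 99.3838·d_A = (-117.7371,-52.6889)
T_B = V + ((C−V)·d_B)·d_B = V + 99.3838·d_B = (-105.2228,-80.0643)
sweep = 180° − θ = 162.5799°

center=(-113.5769,-67.3352) T_A=(-117.7371,-52.6889) T_B=(-105.2228,-80.0643) sweep=162.5799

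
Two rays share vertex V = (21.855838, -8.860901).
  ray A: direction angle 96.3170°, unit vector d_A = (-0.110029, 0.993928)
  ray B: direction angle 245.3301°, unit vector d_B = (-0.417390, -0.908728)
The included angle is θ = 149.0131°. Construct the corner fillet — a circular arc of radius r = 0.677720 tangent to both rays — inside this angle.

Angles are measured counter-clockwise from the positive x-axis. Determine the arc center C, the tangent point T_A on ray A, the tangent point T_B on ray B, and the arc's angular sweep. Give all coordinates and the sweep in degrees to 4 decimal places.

center=(21.1616,-8.7487) T_A=(21.8352,-8.6742) T_B=(21.7774,-9.0316) sweep=30.9869

bisector direction at 170.8236° = (-0.987202,0.159475)
center distance |VC| = r/sin(θ/2) = 0.677720/sin(74.5066°) = 0.703276
C = V + |VC|·bis = (21.1616,-8.7487)
T_A = V + ((C−V)·d_A)·d_A = V + 0.1879·d_A = (21.8352,-8.6742)
T_B = V + ((C−V)·d_B)·d_B = V + 0.1879·d_B = (21.7774,-9.0316)
sweep = 180° − θ = 30.9869°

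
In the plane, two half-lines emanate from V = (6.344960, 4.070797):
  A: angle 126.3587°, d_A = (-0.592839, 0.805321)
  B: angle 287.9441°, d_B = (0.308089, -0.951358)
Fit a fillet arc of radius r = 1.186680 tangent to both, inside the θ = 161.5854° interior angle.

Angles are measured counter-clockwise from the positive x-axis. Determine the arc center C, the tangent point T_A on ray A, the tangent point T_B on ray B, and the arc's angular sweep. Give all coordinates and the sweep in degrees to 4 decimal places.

center=(5.2753,3.5222) T_A=(6.2309,4.2257) T_B=(6.4042,3.8878) sweep=18.4146

bisector direction at 207.1514° = (-0.889804,-0.456343)
center distance |VC| = r/sin(θ/2) = 1.186680/sin(80.7927°) = 1.202169
C = V + |VC|·bis = (5.2753,3.5222)
T_A = V + ((C−V)·d_A)·d_A = V + 0.1924·d_A = (6.2309,4.2257)
T_B = V + ((C−V)·d_B)·d_B = V + 0.1924·d_B = (6.4042,3.8878)
sweep = 180° − θ = 18.4146°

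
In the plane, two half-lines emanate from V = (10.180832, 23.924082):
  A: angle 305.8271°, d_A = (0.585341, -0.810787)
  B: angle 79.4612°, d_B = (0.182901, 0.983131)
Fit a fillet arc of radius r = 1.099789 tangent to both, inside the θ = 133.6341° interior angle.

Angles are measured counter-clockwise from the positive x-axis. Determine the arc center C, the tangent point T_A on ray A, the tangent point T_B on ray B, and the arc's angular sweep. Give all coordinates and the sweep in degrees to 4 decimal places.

bisector direction at 12.6442° = (0.975748,0.218895)
center distance |VC| = r/sin(θ/2) = 1.099789/sin(66.8170°) = 1.196395
C = V + |VC|·bis = (11.3482,24.1860)
T_A = V + ((C−V)·d_A)·d_A = V + 0.4710·d_A = (10.4565,23.5422)
T_B = V + ((C−V)·d_B)·d_B = V + 0.4710·d_B = (10.2670,24.3871)
sweep = 180° − θ = 46.3659°

center=(11.3482,24.1860) T_A=(10.4565,23.5422) T_B=(10.2670,24.3871) sweep=46.3659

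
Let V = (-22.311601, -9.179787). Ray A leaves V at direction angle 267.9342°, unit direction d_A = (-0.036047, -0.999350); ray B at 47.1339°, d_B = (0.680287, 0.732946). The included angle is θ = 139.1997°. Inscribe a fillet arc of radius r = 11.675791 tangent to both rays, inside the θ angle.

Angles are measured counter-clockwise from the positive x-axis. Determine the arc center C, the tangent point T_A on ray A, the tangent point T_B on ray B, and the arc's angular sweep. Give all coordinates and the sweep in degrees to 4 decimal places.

center=(-10.7999,-13.9401) T_A=(-22.4681,-13.5192) T_B=(-19.3576,-5.9972) sweep=40.8003

bisector direction at 337.5340° = (0.924107,-0.382134)
center distance |VC| = r/sin(θ/2) = 11.675791/sin(69.5999°) = 12.457086
C = V + |VC|·bis = (-10.7999,-13.9401)
T_A = V + ((C−V)·d_A)·d_A = V + 4.3422·d_A = (-22.4681,-13.5192)
T_B = V + ((C−V)·d_B)·d_B = V + 4.3422·d_B = (-19.3576,-5.9972)
sweep = 180° − θ = 40.8003°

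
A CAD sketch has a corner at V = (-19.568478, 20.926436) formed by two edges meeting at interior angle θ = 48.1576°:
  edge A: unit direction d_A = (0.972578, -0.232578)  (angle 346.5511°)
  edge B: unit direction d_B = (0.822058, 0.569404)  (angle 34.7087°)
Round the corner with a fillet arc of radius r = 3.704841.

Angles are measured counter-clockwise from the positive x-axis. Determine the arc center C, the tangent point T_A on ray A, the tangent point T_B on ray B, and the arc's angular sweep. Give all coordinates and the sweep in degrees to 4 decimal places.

center=(-10.6437,22.6015) T_A=(-11.5053,18.9982) T_B=(-12.7532,25.6471) sweep=131.8424

bisector direction at 10.6299° = (0.982839,0.184464)
center distance |VC| = r/sin(θ/2) = 3.704841/sin(24.0788°) = 9.080656
C = V + |VC|·bis = (-10.6437,22.6015)
T_A = V + ((C−V)·d_A)·d_A = V + 8.2905·d_A = (-11.5053,18.9982)
T_B = V + ((C−V)·d_B)·d_B = V + 8.2905·d_B = (-12.7532,25.6471)
sweep = 180° − θ = 131.8424°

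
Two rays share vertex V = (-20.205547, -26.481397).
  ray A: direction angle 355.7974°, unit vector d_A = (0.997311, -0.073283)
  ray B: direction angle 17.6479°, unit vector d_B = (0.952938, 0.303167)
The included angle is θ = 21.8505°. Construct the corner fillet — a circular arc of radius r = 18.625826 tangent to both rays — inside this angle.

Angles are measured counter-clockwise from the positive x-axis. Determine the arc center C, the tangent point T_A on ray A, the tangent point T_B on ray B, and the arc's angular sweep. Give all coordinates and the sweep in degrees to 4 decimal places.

bisector direction at 6.7226° = (0.993124,0.117063)
center distance |VC| = r/sin(θ/2) = 18.625826/sin(10.9253°) = 98.274711
C = V + |VC|·bis = (77.3935,-14.9770)
T_A = V + ((C−V)·d_A)·d_A = V + 96.4935·d_A = (76.0285,-33.5528)
T_B = V + ((C−V)·d_B)·d_B = V + 96.4935·d_B = (71.7467,2.7722)
sweep = 180° − θ = 158.1495°

center=(77.3935,-14.9770) T_A=(76.0285,-33.5528) T_B=(71.7467,2.7722) sweep=158.1495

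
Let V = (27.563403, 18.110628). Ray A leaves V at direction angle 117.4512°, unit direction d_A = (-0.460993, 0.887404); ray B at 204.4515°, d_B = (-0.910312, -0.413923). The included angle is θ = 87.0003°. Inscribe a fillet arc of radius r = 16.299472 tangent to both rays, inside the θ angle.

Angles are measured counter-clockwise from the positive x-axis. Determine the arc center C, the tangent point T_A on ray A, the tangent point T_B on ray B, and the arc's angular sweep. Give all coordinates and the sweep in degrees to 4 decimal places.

center=(5.1812,25.8387) T_A=(19.6454,33.3526) T_B=(11.9279,11.0011) sweep=92.9997

bisector direction at 160.9514° = (-0.945242,0.326371)
center distance |VC| = r/sin(θ/2) = 16.299472/sin(43.5001°) = 23.678824
C = V + |VC|·bis = (5.1812,25.8387)
T_A = V + ((C−V)·d_A)·d_A = V + 17.1760·d_A = (19.6454,33.3526)
T_B = V + ((C−V)·d_B)·d_B = V + 17.1760·d_B = (11.9279,11.0011)
sweep = 180° − θ = 92.9997°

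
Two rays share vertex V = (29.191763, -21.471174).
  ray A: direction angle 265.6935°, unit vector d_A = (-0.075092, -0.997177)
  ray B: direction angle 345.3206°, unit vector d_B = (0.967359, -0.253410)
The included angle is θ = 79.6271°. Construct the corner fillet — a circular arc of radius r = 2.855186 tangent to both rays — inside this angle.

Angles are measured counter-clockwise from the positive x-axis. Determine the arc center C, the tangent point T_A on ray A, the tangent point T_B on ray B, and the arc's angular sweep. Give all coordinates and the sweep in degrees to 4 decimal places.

bisector direction at 305.5070° = (0.580803,-0.814044)
center distance |VC| = r/sin(θ/2) = 2.855186/sin(39.8135°) = 4.459198
C = V + |VC|·bis = (31.7817,-25.1012)
T_A = V + ((C−V)·d_A)·d_A = V + 3.4253·d_A = (28.9346,-24.8868)
T_B = V + ((C−V)·d_B)·d_B = V + 3.4253·d_B = (32.5052,-22.3392)
sweep = 180° − θ = 100.3729°

center=(31.7817,-25.1012) T_A=(28.9346,-24.8868) T_B=(32.5052,-22.3392) sweep=100.3729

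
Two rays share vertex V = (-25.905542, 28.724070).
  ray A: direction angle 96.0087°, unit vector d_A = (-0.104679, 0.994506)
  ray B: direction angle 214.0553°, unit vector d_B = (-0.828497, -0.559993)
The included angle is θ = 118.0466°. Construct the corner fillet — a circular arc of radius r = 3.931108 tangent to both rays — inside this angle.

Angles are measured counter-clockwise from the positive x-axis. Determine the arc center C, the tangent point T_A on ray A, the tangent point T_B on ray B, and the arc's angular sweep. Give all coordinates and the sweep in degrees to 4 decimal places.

center=(-30.0621,30.6595) T_A=(-26.1526,31.0710) T_B=(-27.8607,27.4026) sweep=61.9534

bisector direction at 155.0320° = (-0.906544,0.422112)
center distance |VC| = r/sin(θ/2) = 3.931108/sin(59.0233°) = 4.585042
C = V + |VC|·bis = (-30.0621,30.6595)
T_A = V + ((C−V)·d_A)·d_A = V + 2.3599·d_A = (-26.1526,31.0710)
T_B = V + ((C−V)·d_B)·d_B = V + 2.3599·d_B = (-27.8607,27.4026)
sweep = 180° − θ = 61.9534°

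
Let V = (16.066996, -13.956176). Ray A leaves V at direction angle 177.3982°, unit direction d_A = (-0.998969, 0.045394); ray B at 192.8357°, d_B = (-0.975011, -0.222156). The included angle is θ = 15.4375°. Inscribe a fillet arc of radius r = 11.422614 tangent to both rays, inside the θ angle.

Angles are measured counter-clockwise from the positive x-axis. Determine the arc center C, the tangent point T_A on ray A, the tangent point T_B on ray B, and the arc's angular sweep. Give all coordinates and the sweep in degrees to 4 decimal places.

center=(-68.6404,-21.5414) T_A=(-68.1219,-10.1305) T_B=(-66.1028,-32.6785) sweep=164.5625

bisector direction at 185.1170° = (-0.996015,-0.089189)
center distance |VC| = r/sin(θ/2) = 11.422614/sin(7.7188°) = 85.046337
C = V + |VC|·bis = (-68.6404,-21.5414)
T_A = V + ((C−V)·d_A)·d_A = V + 84.2758·d_A = (-68.1219,-10.1305)
T_B = V + ((C−V)·d_B)·d_B = V + 84.2758·d_B = (-66.1028,-32.6785)
sweep = 180° − θ = 164.5625°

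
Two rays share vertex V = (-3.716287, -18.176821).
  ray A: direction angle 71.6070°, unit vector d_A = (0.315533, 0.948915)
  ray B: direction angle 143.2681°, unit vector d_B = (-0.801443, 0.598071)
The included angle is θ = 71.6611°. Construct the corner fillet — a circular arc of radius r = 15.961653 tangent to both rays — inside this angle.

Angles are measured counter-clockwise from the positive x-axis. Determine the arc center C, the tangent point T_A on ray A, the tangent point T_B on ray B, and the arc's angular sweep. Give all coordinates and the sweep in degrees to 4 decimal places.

bisector direction at 107.4376° = (-0.299666,0.954044)
center distance |VC| = r/sin(θ/2) = 15.961653/sin(35.8306°) = 27.266697
C = V + |VC|·bis = (-11.8872,7.8368)
T_A = V + ((C−V)·d_A)·d_A = V + 22.1065·d_A = (3.2591,2.8004)
T_B = V + ((C−V)·d_B)·d_B = V + 22.1065·d_B = (-21.4334,-4.9555)
sweep = 180° − θ = 108.3389°

center=(-11.8872,7.8368) T_A=(3.2591,2.8004) T_B=(-21.4334,-4.9555) sweep=108.3389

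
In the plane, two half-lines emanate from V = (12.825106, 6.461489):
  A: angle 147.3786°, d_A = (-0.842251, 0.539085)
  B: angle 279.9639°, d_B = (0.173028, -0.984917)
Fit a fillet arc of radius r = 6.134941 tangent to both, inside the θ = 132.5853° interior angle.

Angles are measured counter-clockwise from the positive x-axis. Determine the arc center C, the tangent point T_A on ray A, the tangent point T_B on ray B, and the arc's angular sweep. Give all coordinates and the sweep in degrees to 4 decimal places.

center=(7.2488,2.7466) T_A=(10.5561,7.9138) T_B=(13.2912,3.8081) sweep=47.4147

bisector direction at 213.6712° = (-0.832232,-0.554427)
center distance |VC| = r/sin(θ/2) = 6.134941/sin(66.2926°) = 6.700379
C = V + |VC|·bis = (7.2488,2.7466)
T_A = V + ((C−V)·d_A)·d_A = V + 2.6940·d_A = (10.5561,7.9138)
T_B = V + ((C−V)·d_B)·d_B = V + 2.6940·d_B = (13.2912,3.8081)
sweep = 180° − θ = 47.4147°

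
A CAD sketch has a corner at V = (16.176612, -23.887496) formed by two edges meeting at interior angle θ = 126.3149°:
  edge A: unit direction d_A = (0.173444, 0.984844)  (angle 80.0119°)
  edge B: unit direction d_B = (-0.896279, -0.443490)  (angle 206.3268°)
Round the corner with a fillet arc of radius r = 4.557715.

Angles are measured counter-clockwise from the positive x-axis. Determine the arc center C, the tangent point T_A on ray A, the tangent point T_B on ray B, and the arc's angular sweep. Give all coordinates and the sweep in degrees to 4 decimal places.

center=(12.0880,-20.8254) T_A=(16.5767,-21.6159) T_B=(14.1093,-24.9104) sweep=53.6851

bisector direction at 143.1694° = (-0.800411,0.599452)
center distance |VC| = r/sin(θ/2) = 4.557715/sin(63.1574°) = 5.108110
C = V + |VC|·bis = (12.0880,-20.8254)
T_A = V + ((C−V)·d_A)·d_A = V + 2.3065·d_A = (16.5767,-21.6159)
T_B = V + ((C−V)·d_B)·d_B = V + 2.3065·d_B = (14.1093,-24.9104)
sweep = 180° − θ = 53.6851°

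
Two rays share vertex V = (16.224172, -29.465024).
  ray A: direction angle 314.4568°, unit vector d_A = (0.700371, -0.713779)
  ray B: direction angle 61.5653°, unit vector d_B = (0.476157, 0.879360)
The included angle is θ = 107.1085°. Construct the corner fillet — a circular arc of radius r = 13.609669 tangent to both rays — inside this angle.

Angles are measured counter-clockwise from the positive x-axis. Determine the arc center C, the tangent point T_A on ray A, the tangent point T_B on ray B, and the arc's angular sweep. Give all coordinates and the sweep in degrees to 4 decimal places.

bisector direction at 8.0111° = (0.990241,0.139364)
center distance |VC| = r/sin(θ/2) = 13.609669/sin(53.5543°) = 16.918617
C = V + |VC|·bis = (32.9777,-27.1072)
T_A = V + ((C−V)·d_A)·d_A = V + 10.0507·d_A = (23.2634,-36.6390)
T_B = V + ((C−V)·d_B)·d_B = V + 10.0507·d_B = (21.0099,-20.6268)
sweep = 180° − θ = 72.8915°

center=(32.9777,-27.1072) T_A=(23.2634,-36.6390) T_B=(21.0099,-20.6268) sweep=72.8915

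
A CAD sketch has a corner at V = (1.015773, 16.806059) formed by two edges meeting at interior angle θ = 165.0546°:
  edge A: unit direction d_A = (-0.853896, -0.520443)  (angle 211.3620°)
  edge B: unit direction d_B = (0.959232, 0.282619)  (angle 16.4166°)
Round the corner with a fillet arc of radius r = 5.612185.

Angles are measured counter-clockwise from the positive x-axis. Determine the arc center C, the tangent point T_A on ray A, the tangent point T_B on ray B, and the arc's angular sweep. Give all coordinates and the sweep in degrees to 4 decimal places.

center=(3.3080,11.6307) T_A=(0.3872,16.4229) T_B=(1.7219,17.0141) sweep=14.9454

bisector direction at 293.8893° = (0.404971,-0.914330)
center distance |VC| = r/sin(θ/2) = 5.612185/sin(82.5273°) = 5.660258
C = V + |VC|·bis = (3.3080,11.6307)
T_A = V + ((C−V)·d_A)·d_A = V + 0.7361·d_A = (0.3872,16.4229)
T_B = V + ((C−V)·d_B)·d_B = V + 0.7361·d_B = (1.7219,17.0141)
sweep = 180° − θ = 14.9454°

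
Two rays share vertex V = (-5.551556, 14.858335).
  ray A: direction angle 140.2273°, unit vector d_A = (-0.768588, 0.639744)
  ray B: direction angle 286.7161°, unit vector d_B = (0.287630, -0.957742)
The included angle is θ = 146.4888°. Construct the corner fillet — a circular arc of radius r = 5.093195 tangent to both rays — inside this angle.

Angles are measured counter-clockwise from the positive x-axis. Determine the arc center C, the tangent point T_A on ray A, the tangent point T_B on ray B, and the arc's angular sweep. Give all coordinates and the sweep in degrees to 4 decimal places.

center=(-9.9885,11.9248) T_A=(-6.7301,15.8393) T_B=(-5.1105,13.3897) sweep=33.5112

bisector direction at 213.4717° = (-0.834158,-0.551525)
center distance |VC| = r/sin(θ/2) = 5.093195/sin(73.2444°) = 5.319024
C = V + |VC|·bis = (-9.9885,11.9248)
T_A = V + ((C−V)·d_A)·d_A = V + 1.5334·d_A = (-6.7301,15.8393)
T_B = V + ((C−V)·d_B)·d_B = V + 1.5334·d_B = (-5.1105,13.3897)
sweep = 180° − θ = 33.5112°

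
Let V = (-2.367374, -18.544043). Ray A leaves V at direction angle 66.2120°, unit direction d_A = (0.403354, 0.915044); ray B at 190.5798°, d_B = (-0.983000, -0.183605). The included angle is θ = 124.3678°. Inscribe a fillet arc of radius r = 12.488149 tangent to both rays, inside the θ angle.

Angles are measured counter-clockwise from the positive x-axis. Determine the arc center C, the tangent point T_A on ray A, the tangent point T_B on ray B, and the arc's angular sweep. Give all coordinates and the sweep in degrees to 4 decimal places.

center=(-11.1370,-7.4779) T_A=(0.2902,-12.5151) T_B=(-8.8441,-19.7538) sweep=55.6322

bisector direction at 128.3959° = (-0.621092,0.783738)
center distance |VC| = r/sin(θ/2) = 12.488149/sin(62.1839°) = 14.119680
C = V + |VC|·bis = (-11.1370,-7.4779)
T_A = V + ((C−V)·d_A)·d_A = V + 6.5887·d_A = (0.2902,-12.5151)
T_B = V + ((C−V)·d_B)·d_B = V + 6.5887·d_B = (-8.8441,-19.7538)
sweep = 180° − θ = 55.6322°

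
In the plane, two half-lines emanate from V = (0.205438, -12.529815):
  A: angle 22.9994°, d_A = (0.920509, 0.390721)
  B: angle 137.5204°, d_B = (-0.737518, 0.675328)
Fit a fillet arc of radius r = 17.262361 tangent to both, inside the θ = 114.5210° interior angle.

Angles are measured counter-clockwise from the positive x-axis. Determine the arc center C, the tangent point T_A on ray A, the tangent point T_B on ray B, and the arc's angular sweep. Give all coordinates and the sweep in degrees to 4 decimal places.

bisector direction at 80.2599° = (0.169179,0.985585)
center distance |VC| = r/sin(θ/2) = 17.262361/sin(57.2605°) = 20.522623
C = V + |VC|·bis = (3.6774,7.6970)
T_A = V + ((C−V)·d_A)·d_A = V + 11.0991·d_A = (10.4222,-8.1932)
T_B = V + ((C−V)·d_B)·d_B = V + 11.0991·d_B = (-7.9803,-5.0343)
sweep = 180° − θ = 65.4790°

center=(3.6774,7.6970) T_A=(10.4222,-8.1932) T_B=(-7.9803,-5.0343) sweep=65.4790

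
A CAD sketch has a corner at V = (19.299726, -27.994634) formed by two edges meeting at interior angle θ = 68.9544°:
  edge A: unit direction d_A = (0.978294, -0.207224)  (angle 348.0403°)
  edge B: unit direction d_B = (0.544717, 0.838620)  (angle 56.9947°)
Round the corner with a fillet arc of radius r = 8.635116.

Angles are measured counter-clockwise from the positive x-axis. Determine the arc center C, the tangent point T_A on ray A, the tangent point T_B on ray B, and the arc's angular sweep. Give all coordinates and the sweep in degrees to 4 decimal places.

center=(33.3911,-22.1528) T_A=(31.6017,-30.6004) T_B=(26.1495,-17.4491) sweep=111.0456

bisector direction at 22.5175° = (0.923763,0.382966)
center distance |VC| = r/sin(θ/2) = 8.635116/sin(34.4772°) = 15.254280
C = V + |VC|·bis = (33.3911,-22.1528)
T_A = V + ((C−V)·d_A)·d_A = V + 12.5749·d_A = (31.6017,-30.6004)
T_B = V + ((C−V)·d_B)·d_B = V + 12.5749·d_B = (26.1495,-17.4491)
sweep = 180° − θ = 111.0456°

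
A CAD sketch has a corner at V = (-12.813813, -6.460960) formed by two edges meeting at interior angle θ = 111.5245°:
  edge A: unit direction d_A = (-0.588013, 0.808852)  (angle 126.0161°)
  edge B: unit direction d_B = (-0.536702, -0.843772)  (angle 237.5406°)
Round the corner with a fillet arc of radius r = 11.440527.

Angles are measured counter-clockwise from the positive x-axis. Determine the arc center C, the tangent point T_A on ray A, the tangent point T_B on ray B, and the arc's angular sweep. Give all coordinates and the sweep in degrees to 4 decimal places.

center=(-26.6458,-6.8904) T_A=(-17.3921,-0.1632) T_B=(-16.9926,-13.0306) sweep=68.4755

bisector direction at 181.7784° = (-0.999518,-0.031033)
center distance |VC| = r/sin(θ/2) = 11.440527/sin(55.7623°) = 13.838621
C = V + |VC|·bis = (-26.6458,-6.8904)
T_A = V + ((C−V)·d_A)·d_A = V + 7.7860·d_A = (-17.3921,-0.1632)
T_B = V + ((C−V)·d_B)·d_B = V + 7.7860·d_B = (-16.9926,-13.0306)
sweep = 180° − θ = 68.4755°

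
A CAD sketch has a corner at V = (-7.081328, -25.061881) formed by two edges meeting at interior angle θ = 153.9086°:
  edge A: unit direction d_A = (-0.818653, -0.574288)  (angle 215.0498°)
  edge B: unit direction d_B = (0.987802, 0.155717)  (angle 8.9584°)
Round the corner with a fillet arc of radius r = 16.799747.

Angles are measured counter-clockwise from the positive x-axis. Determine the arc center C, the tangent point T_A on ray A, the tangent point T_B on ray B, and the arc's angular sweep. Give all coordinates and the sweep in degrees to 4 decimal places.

bisector direction at 292.0041° = (0.374673,-0.927157)
center distance |VC| = r/sin(θ/2) = 16.799747/sin(76.9543°) = 17.244830
C = V + |VC|·bis = (-0.6202,-41.0505)
T_A = V + ((C−V)·d_A)·d_A = V + 3.8926·d_A = (-10.2681,-27.2974)
T_B = V + ((C−V)·d_B)·d_B = V + 3.8926·d_B = (-3.2362,-24.4557)
sweep = 180° − θ = 26.0914°

center=(-0.6202,-41.0505) T_A=(-10.2681,-27.2974) T_B=(-3.2362,-24.4557) sweep=26.0914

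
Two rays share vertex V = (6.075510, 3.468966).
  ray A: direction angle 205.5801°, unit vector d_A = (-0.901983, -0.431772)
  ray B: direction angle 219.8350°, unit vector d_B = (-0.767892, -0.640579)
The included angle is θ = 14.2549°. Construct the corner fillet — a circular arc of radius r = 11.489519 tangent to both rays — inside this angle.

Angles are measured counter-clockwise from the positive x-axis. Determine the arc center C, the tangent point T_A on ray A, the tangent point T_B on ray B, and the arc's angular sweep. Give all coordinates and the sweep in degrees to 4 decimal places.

bisector direction at 212.7075° = (-0.841440,-0.540351)
center distance |VC| = r/sin(θ/2) = 11.489519/sin(7.1274°) = 92.599998
C = V + |VC|·bis = (-71.8418,-46.5676)
T_A = V + ((C−V)·d_A)·d_A = V + 91.8844·d_A = (-76.8027,-36.2042)
T_B = V + ((C−V)·d_B)·d_B = V + 91.8844·d_B = (-64.4819,-55.3903)
sweep = 180° − θ = 165.7451°

center=(-71.8418,-46.5676) T_A=(-76.8027,-36.2042) T_B=(-64.4819,-55.3903) sweep=165.7451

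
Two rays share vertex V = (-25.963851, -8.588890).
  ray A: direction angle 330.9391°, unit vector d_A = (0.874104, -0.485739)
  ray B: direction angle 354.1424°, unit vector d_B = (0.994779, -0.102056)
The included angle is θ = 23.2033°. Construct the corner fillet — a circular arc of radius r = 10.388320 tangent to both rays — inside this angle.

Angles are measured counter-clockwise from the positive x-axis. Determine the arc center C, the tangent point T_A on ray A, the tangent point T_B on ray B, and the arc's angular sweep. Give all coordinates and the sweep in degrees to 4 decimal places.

bisector direction at 342.5408° = (0.953931,-0.300027)
center distance |VC| = r/sin(θ/2) = 10.388320/sin(11.6016°) = 51.655909
C = V + |VC|·bis = (23.3123,-24.0871)
T_A = V + ((C−V)·d_A)·d_A = V + 50.6006·d_A = (18.2663,-33.1676)
T_B = V + ((C−V)·d_B)·d_B = V + 50.6006·d_B = (24.3725,-13.7530)
sweep = 180° − θ = 156.7967°

center=(23.3123,-24.0871) T_A=(18.2663,-33.1676) T_B=(24.3725,-13.7530) sweep=156.7967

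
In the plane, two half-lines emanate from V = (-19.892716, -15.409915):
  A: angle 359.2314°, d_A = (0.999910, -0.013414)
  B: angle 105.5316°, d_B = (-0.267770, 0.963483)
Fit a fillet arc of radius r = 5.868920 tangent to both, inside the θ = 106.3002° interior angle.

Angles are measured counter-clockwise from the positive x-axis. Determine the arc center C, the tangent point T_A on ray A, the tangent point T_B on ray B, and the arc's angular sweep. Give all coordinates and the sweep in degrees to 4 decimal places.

bisector direction at 52.3815° = (0.610401,0.792093)
center distance |VC| = r/sin(θ/2) = 5.868920/sin(53.1501°) = 7.334231
C = V + |VC|·bis = (-15.4159,-9.6005)
T_A = V + ((C−V)·d_A)·d_A = V + 4.3985·d_A = (-15.4946,-15.4689)
T_B = V + ((C−V)·d_B)·d_B = V + 4.3985·d_B = (-21.0705,-11.1720)
sweep = 180° − θ = 73.6998°

center=(-15.4159,-9.6005) T_A=(-15.4946,-15.4689) T_B=(-21.0705,-11.1720) sweep=73.6998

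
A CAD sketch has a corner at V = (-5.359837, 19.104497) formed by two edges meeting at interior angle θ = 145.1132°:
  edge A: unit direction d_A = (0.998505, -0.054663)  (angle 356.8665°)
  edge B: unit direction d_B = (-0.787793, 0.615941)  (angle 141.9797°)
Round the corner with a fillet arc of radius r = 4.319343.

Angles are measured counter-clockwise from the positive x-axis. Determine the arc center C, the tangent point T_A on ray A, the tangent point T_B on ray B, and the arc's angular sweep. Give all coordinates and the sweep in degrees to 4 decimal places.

center=(-3.7686,23.3432) T_A=(-4.0047,19.0303) T_B=(-6.4290,19.9404) sweep=34.8868

bisector direction at 69.4231° = (0.351464,0.936201)
center distance |VC| = r/sin(θ/2) = 4.319343/sin(72.5566°) = 4.527549
C = V + |VC|·bis = (-3.7686,23.3432)
T_A = V + ((C−V)·d_A)·d_A = V + 1.3572·d_A = (-4.0047,19.0303)
T_B = V + ((C−V)·d_B)·d_B = V + 1.3572·d_B = (-6.4290,19.9404)
sweep = 180° − θ = 34.8868°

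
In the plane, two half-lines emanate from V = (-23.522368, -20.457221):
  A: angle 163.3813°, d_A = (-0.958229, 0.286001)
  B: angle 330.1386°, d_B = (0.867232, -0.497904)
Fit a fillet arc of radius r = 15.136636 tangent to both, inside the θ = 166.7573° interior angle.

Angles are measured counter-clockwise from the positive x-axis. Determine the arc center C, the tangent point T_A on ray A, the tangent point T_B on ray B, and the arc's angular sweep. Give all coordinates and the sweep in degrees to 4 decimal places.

center=(-29.5352,-34.4591) T_A=(-25.2061,-19.9547) T_B=(-21.9986,-21.3321) sweep=13.2427

bisector direction at 246.7600° = (-0.394584,-0.918860)
center distance |VC| = r/sin(θ/2) = 15.136636/sin(83.3786°) = 15.238277
C = V + |VC|·bis = (-29.5352,-34.4591)
T_A = V + ((C−V)·d_A)·d_A = V + 1.7571·d_A = (-25.2061,-19.9547)
T_B = V + ((C−V)·d_B)·d_B = V + 1.7571·d_B = (-21.9986,-21.3321)
sweep = 180° − θ = 13.2427°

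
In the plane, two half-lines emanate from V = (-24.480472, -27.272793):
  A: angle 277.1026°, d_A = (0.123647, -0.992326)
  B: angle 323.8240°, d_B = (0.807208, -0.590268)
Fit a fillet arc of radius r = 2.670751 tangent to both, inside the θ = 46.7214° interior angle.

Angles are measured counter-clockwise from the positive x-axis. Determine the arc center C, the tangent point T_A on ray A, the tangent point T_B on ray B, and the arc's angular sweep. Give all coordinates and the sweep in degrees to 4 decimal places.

center=(-21.0657,-33.0785) T_A=(-23.7159,-33.4087) T_B=(-19.4892,-30.9226) sweep=133.2786

bisector direction at 300.4633° = (0.506986,-0.861954)
center distance |VC| = r/sin(θ/2) = 2.670751/sin(23.3607°) = 6.735505
C = V + |VC|·bis = (-21.0657,-33.0785)
T_A = V + ((C−V)·d_A)·d_A = V + 6.1834·d_A = (-23.7159,-33.4087)
T_B = V + ((C−V)·d_B)·d_B = V + 6.1834·d_B = (-19.4892,-30.9226)
sweep = 180° − θ = 133.2786°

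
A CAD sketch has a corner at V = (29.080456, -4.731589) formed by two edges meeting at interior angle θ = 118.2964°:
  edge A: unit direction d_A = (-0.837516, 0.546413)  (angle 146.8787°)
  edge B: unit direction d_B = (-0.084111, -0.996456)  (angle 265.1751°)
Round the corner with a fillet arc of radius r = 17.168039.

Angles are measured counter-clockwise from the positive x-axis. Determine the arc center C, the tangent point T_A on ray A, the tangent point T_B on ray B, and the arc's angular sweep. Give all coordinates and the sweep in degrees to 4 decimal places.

bisector direction at 206.0269° = (-0.898588,-0.438793)
center distance |VC| = r/sin(θ/2) = 17.168039/sin(59.1482°) = 19.997795
C = V + |VC|·bis = (11.1107,-13.5065)
T_A = V + ((C−V)·d_A)·d_A = V + 10.2553·d_A = (20.4915,0.8720)
T_B = V + ((C−V)·d_B)·d_B = V + 10.2553·d_B = (28.2179,-14.9505)
sweep = 180° − θ = 61.7036°

center=(11.1107,-13.5065) T_A=(20.4915,0.8720) T_B=(28.2179,-14.9505) sweep=61.7036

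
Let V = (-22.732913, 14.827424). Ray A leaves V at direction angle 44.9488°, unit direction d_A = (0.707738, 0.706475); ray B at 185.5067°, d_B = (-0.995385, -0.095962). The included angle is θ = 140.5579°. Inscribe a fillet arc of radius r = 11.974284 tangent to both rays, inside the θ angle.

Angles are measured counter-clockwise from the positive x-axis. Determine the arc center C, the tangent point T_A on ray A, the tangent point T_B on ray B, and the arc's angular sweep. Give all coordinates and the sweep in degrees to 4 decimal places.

bisector direction at 115.2277° = (-0.426217,0.904621)
center distance |VC| = r/sin(θ/2) = 11.974284/sin(70.2789°) = 12.720377
C = V + |VC|·bis = (-28.1546,26.3345)
T_A = V + ((C−V)·d_A)·d_A = V + 4.2924·d_A = (-19.6950,17.8599)
T_B = V + ((C−V)·d_B)·d_B = V + 4.2924·d_B = (-27.0055,14.4155)
sweep = 180° − θ = 39.4421°

center=(-28.1546,26.3345) T_A=(-19.6950,17.8599) T_B=(-27.0055,14.4155) sweep=39.4421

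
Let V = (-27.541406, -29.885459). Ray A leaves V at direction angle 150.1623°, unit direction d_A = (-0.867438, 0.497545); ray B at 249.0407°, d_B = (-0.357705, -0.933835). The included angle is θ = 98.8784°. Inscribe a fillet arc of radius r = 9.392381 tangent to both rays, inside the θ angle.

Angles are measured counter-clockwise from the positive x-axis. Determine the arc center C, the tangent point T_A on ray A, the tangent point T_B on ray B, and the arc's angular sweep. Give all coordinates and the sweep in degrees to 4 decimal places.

bisector direction at 199.6015° = (-0.942049,-0.335476)
center distance |VC| = r/sin(θ/2) = 9.392381/sin(49.4392°) = 12.363010
C = V + |VC|·bis = (-39.1880,-34.0330)
T_A = V + ((C−V)·d_A)·d_A = V + 8.0391·d_A = (-34.5148,-25.8856)
T_B = V + ((C−V)·d_B)·d_B = V + 8.0391·d_B = (-30.4170,-37.3927)
sweep = 180° − θ = 81.1216°

center=(-39.1880,-34.0330) T_A=(-34.5148,-25.8856) T_B=(-30.4170,-37.3927) sweep=81.1216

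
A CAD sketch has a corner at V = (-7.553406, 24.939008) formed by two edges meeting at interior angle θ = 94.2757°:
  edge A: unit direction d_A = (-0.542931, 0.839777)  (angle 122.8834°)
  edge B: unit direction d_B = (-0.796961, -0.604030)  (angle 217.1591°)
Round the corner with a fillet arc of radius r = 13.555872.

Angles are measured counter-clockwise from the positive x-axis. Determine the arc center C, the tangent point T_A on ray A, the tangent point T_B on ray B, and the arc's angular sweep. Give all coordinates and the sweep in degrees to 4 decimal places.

bisector direction at 170.0213° = (-0.984872,0.173283)
center distance |VC| = r/sin(θ/2) = 13.555872/sin(47.1379°) = 18.493877
C = V + |VC|·bis = (-25.7675,28.1437)
T_A = V + ((C−V)·d_A)·d_A = V + 12.5802·d_A = (-14.3836,35.5036)
T_B = V + ((C−V)·d_B)·d_B = V + 12.5802·d_B = (-17.5794,17.3402)
sweep = 180° − θ = 85.7243°

center=(-25.7675,28.1437) T_A=(-14.3836,35.5036) T_B=(-17.5794,17.3402) sweep=85.7243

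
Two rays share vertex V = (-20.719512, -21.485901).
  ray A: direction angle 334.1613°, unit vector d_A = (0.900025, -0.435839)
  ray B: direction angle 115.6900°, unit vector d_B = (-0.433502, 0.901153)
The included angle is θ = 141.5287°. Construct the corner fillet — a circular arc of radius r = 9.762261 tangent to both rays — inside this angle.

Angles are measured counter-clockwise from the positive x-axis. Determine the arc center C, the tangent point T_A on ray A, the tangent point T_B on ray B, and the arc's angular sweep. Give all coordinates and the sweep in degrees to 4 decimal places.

center=(-13.3989,-14.1843) T_A=(-17.6537,-22.9705) T_B=(-22.1962,-18.4162) sweep=38.4713

bisector direction at 44.9256° = (0.708024,0.706189)
center distance |VC| = r/sin(θ/2) = 9.762261/sin(70.7643°) = 10.339499
C = V + |VC|·bis = (-13.3989,-14.1843)
T_A = V + ((C−V)·d_A)·d_A = V + 3.4064·d_A = (-17.6537,-22.9705)
T_B = V + ((C−V)·d_B)·d_B = V + 3.4064·d_B = (-22.1962,-18.4162)
sweep = 180° − θ = 38.4713°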